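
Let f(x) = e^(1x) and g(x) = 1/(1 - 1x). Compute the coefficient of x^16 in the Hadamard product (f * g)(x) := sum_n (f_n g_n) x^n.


Expanding: f_k = 1^k/k! (from e^(1x)) and g_k = 1^k (from 1/(1 - 1x)). So the Hadamard coefficient (f * g)_k = 1^k 1^k / k! = (1)^k / k!.
For k = 16: 1^16/16! = 1/20922789888000 = 1/20922789888000.

1/20922789888000


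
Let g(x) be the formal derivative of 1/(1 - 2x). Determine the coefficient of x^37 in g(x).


Differentiate termwise: d/dx sum_{k>=0} 2^k x^k = sum_{k>=1} k 2^k x^(k-1) = sum_{j>=0} (j+1) 2^(j+1) x^j.
Equivalently, d/dx [1/(1 - 2x)] = 2/(1 - 2x)^2.
For j = 37: 38 * 2^38 = 38 * 274877906944 = 10445360463872.

10445360463872


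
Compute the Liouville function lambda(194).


The Liouville function is lambda(k) = (-1)^Omega(k), where Omega(k) counts the prime factors of k with multiplicity.
Factoring: 194 = 2 * 97, so Omega(194) = 2.
lambda(194) = (-1)^2 = 1.

1


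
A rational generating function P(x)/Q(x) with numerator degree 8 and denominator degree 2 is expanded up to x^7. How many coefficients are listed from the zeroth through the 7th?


Expanding up to x^7 gives the coefficients for x^0, x^1, ..., x^7.
That is 7 + 1 = 8 coefficients in total.

8


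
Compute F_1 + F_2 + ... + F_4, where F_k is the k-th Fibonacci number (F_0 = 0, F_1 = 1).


Use the identity sum_{k=0}^{N} F_k = F_{N+2} - 1 (which follows from F_{k+2} - F_{k+1} = F_k). Then
sum_{k=1}^{4} F_k = (F_{6} - 1) - (F_{2} - 1) = F_{6} - F_{2}.
Computing: F_{6} = 8, F_{2} = 1, so
Sum = 8 - 1 = 7.

7


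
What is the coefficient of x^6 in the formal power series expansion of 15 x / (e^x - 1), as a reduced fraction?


The exponential generating function for Bernoulli numbers is
x / (e^x - 1) = sum_{k>=0} B_k x^k / k!.
So the coefficient of x^6 in 15 x / (e^x - 1) is 15 B_6 / 6!.
Computing: B_6 = 1/42, 6! = 720, giving
15 * 1/42 / 720 = 1/2016.

1/2016


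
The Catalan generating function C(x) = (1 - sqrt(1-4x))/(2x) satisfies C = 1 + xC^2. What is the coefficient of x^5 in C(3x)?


Substituting x -> 3x scales the n-th coefficient by 3^n, so [x^5] C(3x) = 3^5 * C_5.
C_5 = C(2*5, 5)/(6) = 252/6 = 42.
So 3^5 * 42 = 243 * 42 = 10206.

10206


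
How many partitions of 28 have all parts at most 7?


Using the generating function (1-x)^(-1)(1-x^2)^(-1)...(1-x^7)^(-1),
the coefficient of x^28 counts these restricted partitions.
Result = 1367

1367


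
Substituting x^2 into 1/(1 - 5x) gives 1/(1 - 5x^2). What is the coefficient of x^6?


The coefficient of x^(2m) in 1/(1 - 5x^2) is 5^m.
With n = 6 = 2*3, the coefficient is 5^3 = 125.

125


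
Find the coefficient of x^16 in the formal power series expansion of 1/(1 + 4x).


Write 1/(1 + c x) = 1/(1 - (-c) x) and apply the geometric-series identity
1/(1 - y) = sum_{k>=0} y^k to get 1/(1 + c x) = sum_{k>=0} (-c)^k x^k.
So the coefficient of x^k is (-c)^k = (-1)^k * c^k.
Here c = 4 and k = 16:
(-4)^16 = 1 * 4294967296 = 4294967296

4294967296


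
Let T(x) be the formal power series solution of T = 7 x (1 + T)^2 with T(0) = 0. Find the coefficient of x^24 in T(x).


Apply the Lagrange inversion formula: if T = 7 x * phi(T) with phi(t) = (1 + t)^2, then [x^n] T = 7^n * (1/n) [t^(n-1)] phi(t)^n = 7^n * (1/n) [t^(n-1)] (1 + t)^(2n) = 7^n * (1/n) C(2n, n-1).
Using the identity C(2n, n-1) = C(2n, n) * n / (n+1), the unscaled factor equals C(2n, n) / (n+1) = C_n, the n-th Catalan number.
For n = 24: C_24 = C(48, 24) / 25 = 32247603683100/25 = 1289904147324.
With the 7^24 = 191581231380566414401 factor, the coefficient is 191581231380566414401 * 1289904147324 = 247121424907231472112073939212924.

247121424907231472112073939212924


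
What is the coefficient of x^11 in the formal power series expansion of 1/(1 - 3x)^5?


The general identity 1/(1 - c x)^r = sum_{k>=0} c^k C(k + r - 1, r - 1) x^k follows by substituting y = c x into 1/(1 - y)^r = sum_{k>=0} C(k + r - 1, r - 1) y^k.
For c = 3, r = 5, k = 11:
3^11 * C(15, 4) = 177147 * 1365 = 241805655.

241805655


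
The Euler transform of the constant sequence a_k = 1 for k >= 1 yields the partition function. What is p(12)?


The Euler transform converts the sequence a_k = 1 into the number of integer partitions.
Using the recurrence or dynamic programming:
p(12) = 77

77


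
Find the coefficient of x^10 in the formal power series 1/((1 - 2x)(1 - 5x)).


By partial fractions or Cauchy convolution:
The coefficient equals sum_{k=0}^{10} 2^k * 5^(10-k).
= 16275359

16275359


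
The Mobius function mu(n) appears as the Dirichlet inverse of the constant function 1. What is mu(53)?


53 = 53 (all distinct primes).
mu(53) = (-1)^1 = -1

-1


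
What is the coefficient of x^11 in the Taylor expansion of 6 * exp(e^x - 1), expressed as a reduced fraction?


exp(e^x - 1) = sum_{k>=0} Bell_k x^k / k!, where Bell_k is the k-th Bell number.
So the coefficient of x^11 is 6 * Bell_11 / 11!.
Computing: Bell_11 = 678570 and 11! = 39916800, giving
6 * 678570/39916800 = 22619/221760.

22619/221760


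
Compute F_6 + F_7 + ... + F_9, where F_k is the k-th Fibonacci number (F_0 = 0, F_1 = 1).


Use the identity sum_{k=0}^{N} F_k = F_{N+2} - 1 (which follows from F_{k+2} - F_{k+1} = F_k). Then
sum_{k=6}^{9} F_k = (F_{11} - 1) - (F_{7} - 1) = F_{11} - F_{7}.
Computing: F_{11} = 89, F_{7} = 13, so
Sum = 89 - 13 = 76.

76


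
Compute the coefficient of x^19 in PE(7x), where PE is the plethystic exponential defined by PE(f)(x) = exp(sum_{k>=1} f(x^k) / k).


With f(x) = 7x, the exponent is sum_{k>=1} 7 x^k / k = 7 * (-ln(1 - x)). Exponentiating:
PE(7x) = exp(-7 ln(1 - x)) = 1/(1 - x)^7.
By the negative binomial expansion, [x^n] 1/(1 - x)^7 = C(n + 6, 6).
For n = 19: C(25, 6) = 177100.

177100


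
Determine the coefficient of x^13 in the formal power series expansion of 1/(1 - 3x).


The geometric series identity gives 1/(1 - c x) = sum_{k>=0} c^k x^k, so the coefficient of x^k is c^k.
Here c = 3 and k = 13.
Computing: 3^13 = 1594323

1594323


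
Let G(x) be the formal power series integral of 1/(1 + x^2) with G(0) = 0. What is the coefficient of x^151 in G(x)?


1/(1 + x^2) = sum_{j>=0} (-1)^j x^(2j). Integrating termwise with G(0) = 0:
G(x) = sum_{j>=0} (-1)^j x^(2j+1) / (2j+1) = arctan(x).
Only odd powers are nonzero. For x^151 write 151 = 2*75 + 1, giving
(-1)^75 / 151 = -1/151 = -1/151.

-1/151


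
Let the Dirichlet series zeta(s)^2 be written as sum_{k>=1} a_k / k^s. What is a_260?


The Dirichlet convolution of the constant function 1 with itself gives (1 * 1)(k) = sum_{d | k} 1 = d(k), the number of positive divisors of k.
Since zeta(s) = sum_{k>=1} 1/k^s, we have zeta(s)^2 = sum_{k>=1} d(k)/k^s, so a_k = d(k).
For k = 260: the divisors are 1, 2, 4, 5, 10, 13, 20, 26, 52, 65, 130, 260.
Count = 12.

12


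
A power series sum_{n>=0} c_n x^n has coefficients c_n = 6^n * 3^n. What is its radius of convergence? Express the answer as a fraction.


By the root test (Cauchy-Hadamard), the radius is R = 1 / limsup_n |c_n|^(1/n).
Here |c_n|^(1/n) = (6^n * 3^n)^(1/n) = 6 * 3 = 18 for all n.
So R = 1/18 = 1/18.

1/18


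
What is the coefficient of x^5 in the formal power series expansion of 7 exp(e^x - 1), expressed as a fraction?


exp(e^x - 1) is the exponential generating function for the Bell numbers Bell_k: exp(e^x - 1) = sum_{k>=0} Bell_k x^k / k!.
So the coefficient of x^5 in 7 exp(e^x - 1) is 7 Bell_5 / 5!.
Computing: Bell_5 = 52 and 5! = 120, giving
7 * 52/120 = 91/30.

91/30


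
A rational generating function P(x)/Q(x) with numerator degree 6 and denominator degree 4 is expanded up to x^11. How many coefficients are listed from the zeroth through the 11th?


Expanding up to x^11 gives the coefficients for x^0, x^1, ..., x^11.
That is 11 + 1 = 12 coefficients in total.

12


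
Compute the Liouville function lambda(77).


The Liouville function is lambda(k) = (-1)^Omega(k), where Omega(k) counts the prime factors of k with multiplicity.
Factoring: 77 = 7 * 11, so Omega(77) = 2.
lambda(77) = (-1)^2 = 1.

1


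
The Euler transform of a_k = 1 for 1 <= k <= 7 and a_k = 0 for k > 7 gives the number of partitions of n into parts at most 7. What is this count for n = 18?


Partitions of 18 into parts at most 7:
Using generating function (1-x)^(-1)(1-x^2)^(-1)...(1-x^7)^(-1),
the coefficient of x^18 = 248

248


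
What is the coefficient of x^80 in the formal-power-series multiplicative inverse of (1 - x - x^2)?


Let the inverse be f(x) = sum_{k>=0} a_k x^k. From f(x) * (1 - x - x^2) = 1 and matching coefficients:
 x^0: a_0 = 1.
 x^1: a_1 - a_0 = 0, so a_1 = 1.
 x^k (k >= 2): a_k - a_{k-1} - a_{k-2} = 0, i.e. a_k = a_{k-1} + a_{k-2}.
This is the Fibonacci-type recurrence shifted so that a_0 = a_1 = 1.
Iterating: a_0=1, a_1=1, a_2=2, a_3=3, a_4=5, a_5=8, a_6=13, a_7=21, a_8=34, a_9=55, ...
a_80 = 37889062373143906.

37889062373143906


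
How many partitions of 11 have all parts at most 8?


Using the generating function (1-x)^(-1)(1-x^2)^(-1)...(1-x^8)^(-1),
the coefficient of x^11 counts these restricted partitions.
Result = 52

52


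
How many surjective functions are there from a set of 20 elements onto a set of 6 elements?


By inclusion-exclusion on which target elements are missed, the number of surjections from an n-set onto a k-set is
surj(n, k) = sum_{j=0}^{k} (-1)^j C(k, j) (k - j)^n.
Equivalently surj(n, k) = k! * S(n, k), where S(n, k) is the Stirling number of the second kind.
For n = 20, k = 6:
S(20, 6) = 4306078895384, so
surj = 6! * 4306078895384 = 720 * 4306078895384 = 3100376804676480.

3100376804676480


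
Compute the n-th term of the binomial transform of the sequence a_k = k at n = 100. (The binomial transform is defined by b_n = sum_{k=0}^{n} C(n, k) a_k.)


With a_k = k, b_n = sum_{k=0}^{n} C(n, k) k. Using k * C(n, k) = n * C(n-1, k-1) gives b_n = n * sum_{k>=1} C(n-1, k-1) = n * 2^(n-1).
For n = 100: 100 * 2^99 = 100 * 633825300114114700748351602688 = 63382530011411470074835160268800.

63382530011411470074835160268800


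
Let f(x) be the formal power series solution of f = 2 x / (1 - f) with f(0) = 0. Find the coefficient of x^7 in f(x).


Apply Lagrange inversion: f = 2 x * phi(f) with phi(t) = 1/(1 - t), so
[x^n] f = 2^n * (1/n) [t^(n-1)] phi(t)^n = 2^n * (1/n) [t^(n-1)] (1 - t)^(-n) = 2^n * (1/n) C(2n - 2, n - 1) = 2^n * C_{n-1}.
For n = 7: C_6 = C(12, 6) / 7 = 924/7 = 132.
With the 2^7 = 128 factor, the coefficient is 128 * 132 = 16896.

16896


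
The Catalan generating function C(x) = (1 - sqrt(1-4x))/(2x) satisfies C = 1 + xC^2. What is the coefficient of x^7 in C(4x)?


Substituting x -> 4x scales the n-th coefficient by 4^n, so [x^7] C(4x) = 4^7 * C_7.
C_7 = C(2*7, 7)/(8) = 3432/8 = 429.
So 4^7 * 429 = 16384 * 429 = 7028736.

7028736


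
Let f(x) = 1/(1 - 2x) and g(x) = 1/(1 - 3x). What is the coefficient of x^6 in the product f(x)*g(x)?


The coefficient of x^n in f*g is the Cauchy product: sum_{k=0}^{n} a^k * b^(n-k).
With a=2, b=3, n=6:
sum_{k=0}^{6} 2^k * 3^(6-k)
= 2059

2059


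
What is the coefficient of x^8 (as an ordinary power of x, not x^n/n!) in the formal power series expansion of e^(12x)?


The exponential series is e^y = sum_{k>=0} y^k / k!. Substituting y = 12x gives
e^(12x) = sum_{k>=0} 12^k x^k / k!.
So the coefficient of x^n is a^n/n! with a = 12, n = 8:
12^8 / 8! = 429981696/40320 = 373248/35

373248/35


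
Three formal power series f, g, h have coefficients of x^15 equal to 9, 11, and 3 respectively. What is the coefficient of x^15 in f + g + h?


Series addition is componentwise:
9 + 11 + 3
= 23

23


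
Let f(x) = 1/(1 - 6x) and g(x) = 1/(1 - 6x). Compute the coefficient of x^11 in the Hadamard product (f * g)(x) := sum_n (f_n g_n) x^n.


f has coefficients f_k = 6^k and g has coefficients g_k = 6^k, so the Hadamard product has coefficient (f*g)_k = 6^k * 6^k = 36^k.
For k = 11: 36^11 = 131621703842267136.

131621703842267136


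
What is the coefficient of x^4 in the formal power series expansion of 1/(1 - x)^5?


The expansion 1/(1 - x)^r = sum_{k>=0} C(k + r - 1, r - 1) x^k follows from the multiset / negative-binomial theorem (or from repeated differentiation of the geometric series).
For r = 5 and k = 4:
C(8, 4) = 40320 / (24 * 24) = 70.

70


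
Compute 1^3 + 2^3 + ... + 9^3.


This power sum has a closed form given by Faulhaber's formula
sum_{k=1}^{m} k^p = (1 / (p + 1)) * sum_{j=0}^{p} C(p + 1, j) B_j m^(p + 1 - j),
but for small m direct computation is fastest:
1 + 8 + 27 + 64 + 125 + 216 + 343 + 512 + 729 = 2025.

2025


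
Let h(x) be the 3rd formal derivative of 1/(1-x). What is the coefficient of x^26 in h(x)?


Differentiating 3 times: d^3/dx^3 [1/(1-x)] = 3!/(1-x)^4.
The expansion 1/(1-x)^4 = sum_{k>=0} C(k+3, 3) x^k, so the coefficient of x^n in 3!/(1-x)^4 is 3! * C(n+3, 3).
For n = 26: 6 * C(29, 3) = 6 * 3654 = 21924

21924


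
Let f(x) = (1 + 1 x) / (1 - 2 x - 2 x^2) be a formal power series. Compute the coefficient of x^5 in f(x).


Write f(x) = sum_{k>=0} a_k x^k. Multiplying both sides by 1 - 2 x - 2 x^2 gives
(1 - 2 x - 2 x^2) sum_{k>=0} a_k x^k = 1 + 1 x.
Matching coefficients:
 x^0: a_0 = 1
 x^1: a_1 - 2 a_0 = 1  =>  a_1 = 2*1 + 1 = 3
 x^k (k >= 2): a_k = 2 a_{k-1} + 2 a_{k-2}.
Iterating: a_2 = 8, a_3 = 22, a_4 = 60, a_5 = 164.
So the coefficient of x^5 is 164.

164


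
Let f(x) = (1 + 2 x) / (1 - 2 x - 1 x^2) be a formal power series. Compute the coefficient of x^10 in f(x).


Write f(x) = sum_{k>=0} a_k x^k. Multiplying both sides by 1 - 2 x - 1 x^2 gives
(1 - 2 x - 1 x^2) sum_{k>=0} a_k x^k = 1 + 2 x.
Matching coefficients:
 x^0: a_0 = 1
 x^1: a_1 - 2 a_0 = 2  =>  a_1 = 2*1 + 2 = 4
 x^k (k >= 2): a_k = 2 a_{k-1} + 1 a_{k-2}.
Iterating: a_2 = 9, a_3 = 22, a_4 = 53, a_5 = 128, a_6 = 309, a_7 = 746, a_8 = 1801, a_9 = 4348, a_10 = 10497.
So the coefficient of x^10 is 10497.

10497


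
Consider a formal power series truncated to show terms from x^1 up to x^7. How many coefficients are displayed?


From x^1 to x^7 inclusive, the count is 7 - 1 + 1 = 7.

7


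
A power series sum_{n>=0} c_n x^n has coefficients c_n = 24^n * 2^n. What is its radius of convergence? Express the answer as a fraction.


By the root test (Cauchy-Hadamard), the radius is R = 1 / limsup_n |c_n|^(1/n).
Here |c_n|^(1/n) = (24^n * 2^n)^(1/n) = 24 * 2 = 48 for all n.
So R = 1/48 = 1/48.

1/48


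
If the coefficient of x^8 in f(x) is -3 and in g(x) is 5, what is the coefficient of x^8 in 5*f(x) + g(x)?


Scalar multiplication scales coefficients: 5 * -3 = -15.
Then add the g coefficient: -15 + 5
= -10

-10


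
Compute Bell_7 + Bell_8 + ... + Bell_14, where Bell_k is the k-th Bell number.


Recall Bell_k counts set partitions of a k-set (with Bell_0 = 1 by convention).
Bell_7 through Bell_14: 877, 4140, 21147, 115975, 678570, 4213597, 27644437, 190899322
Sum = 877 + 4140 + 21147 + 115975 + 678570 + 4213597 + 27644437 + 190899322 = 223578065.

223578065


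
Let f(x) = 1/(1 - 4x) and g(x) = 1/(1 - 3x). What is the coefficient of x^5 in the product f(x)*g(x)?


The coefficient of x^n in f*g is the Cauchy product: sum_{k=0}^{n} a^k * b^(n-k).
With a=4, b=3, n=5:
sum_{k=0}^{5} 4^k * 3^(5-k)
= 3367

3367


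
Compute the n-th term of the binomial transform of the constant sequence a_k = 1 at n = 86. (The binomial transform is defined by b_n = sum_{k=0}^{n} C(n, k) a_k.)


With a_k = 1 for all k, b_n = sum_{k=0}^{n} C(n, k) = 2^n by the binomial theorem.
For n = 86: 2^86 = 77371252455336267181195264.

77371252455336267181195264


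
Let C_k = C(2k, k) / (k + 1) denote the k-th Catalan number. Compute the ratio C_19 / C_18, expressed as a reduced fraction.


Using C_k = (2k)! / (k! (k+1)!), the ratio C_{k+1}/C_k simplifies to
C_{k+1}/C_k = [(2k+2)! / ((k+1)! (k+2)!)] * [k! (k+1)! / (2k)!]
 = (2k+2)(2k+1) / ((k+1)(k+2)) = 2(2k+1) / (k+2).
For k = 18: 2(2*18 + 1) / (18 + 2) = 74/20 = 37/10.

37/10


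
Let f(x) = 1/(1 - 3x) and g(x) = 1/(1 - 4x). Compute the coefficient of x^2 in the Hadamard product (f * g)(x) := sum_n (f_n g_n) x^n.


f has coefficients f_k = 3^k and g has coefficients g_k = 4^k, so the Hadamard product has coefficient (f*g)_k = 3^k * 4^k = 12^k.
For k = 2: 12^2 = 144.

144


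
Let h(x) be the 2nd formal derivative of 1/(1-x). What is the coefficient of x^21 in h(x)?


Differentiating 2 times: d^2/dx^2 [1/(1-x)] = 2!/(1-x)^3.
The expansion 1/(1-x)^3 = sum_{k>=0} C(k+2, 2) x^k, so the coefficient of x^n in 2!/(1-x)^3 is 2! * C(n+2, 2).
For n = 21: 2 * C(23, 2) = 2 * 253 = 506

506


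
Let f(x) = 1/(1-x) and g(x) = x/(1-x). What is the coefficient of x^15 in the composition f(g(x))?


First simplify the composition: f(g(x)) = 1/(1 - x/(1-x)) = (1-x)/((1-x) - x) = (1-x)/(1-2x).
Now extract the coefficient. Write (1-x)/(1-2x) = 1/(1-2x) - x/(1-2x).
The coefficient of x^n in 1/(1-2x) is 2^n, and in x/(1-2x) is 2^(n-1) (for n >= 1).
So the coefficient of x^15 is 2^15 - 2^14 = 32768 - 16384 = 16384.

16384


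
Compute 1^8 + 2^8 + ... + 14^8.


This power sum has a closed form given by Faulhaber's formula
sum_{k=1}^{m} k^p = (1 / (p + 1)) * sum_{j=0}^{p} C(p + 1, j) B_j m^(p + 1 - j),
but for small m direct computation is fastest:
1 + 256 + 6561 + 65536 + 390625 + 1679616 + 5764801 + 16777216 + 43046721 + 100000000 + 214358881 + 429981696 + 815730721 + 1475789056 = 3103591687.

3103591687


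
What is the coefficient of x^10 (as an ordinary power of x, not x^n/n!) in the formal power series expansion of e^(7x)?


The exponential series is e^y = sum_{k>=0} y^k / k!. Substituting y = 7x gives
e^(7x) = sum_{k>=0} 7^k x^k / k!.
So the coefficient of x^n is a^n/n! with a = 7, n = 10:
7^10 / 10! = 282475249/3628800 = 40353607/518400

40353607/518400


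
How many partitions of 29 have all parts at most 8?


Using the generating function (1-x)^(-1)(1-x^2)^(-1)...(1-x^8)^(-1),
the coefficient of x^29 counts these restricted partitions.
Result = 2104

2104


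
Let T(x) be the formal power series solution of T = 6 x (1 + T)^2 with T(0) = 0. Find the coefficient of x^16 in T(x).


Apply the Lagrange inversion formula: if T = 6 x * phi(T) with phi(t) = (1 + t)^2, then [x^n] T = 6^n * (1/n) [t^(n-1)] phi(t)^n = 6^n * (1/n) [t^(n-1)] (1 + t)^(2n) = 6^n * (1/n) C(2n, n-1).
Using the identity C(2n, n-1) = C(2n, n) * n / (n+1), the unscaled factor equals C(2n, n) / (n+1) = C_n, the n-th Catalan number.
For n = 16: C_16 = C(32, 16) / 17 = 601080390/17 = 35357670.
With the 6^16 = 2821109907456 factor, the coefficient is 2821109907456 * 35357670 = 99747873141559787520.

99747873141559787520


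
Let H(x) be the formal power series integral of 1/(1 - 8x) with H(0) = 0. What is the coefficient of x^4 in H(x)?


1/(1 - 8x) = sum_{k>=0} 8^k x^k. Integrating termwise with H(0) = 0:
H(x) = sum_{k>=0} 8^k x^(k+1) / (k+1) = sum_{m>=1} 8^(m-1) x^m / m.
For m = 4: 8^3/4 = 512/4 = 128.

128


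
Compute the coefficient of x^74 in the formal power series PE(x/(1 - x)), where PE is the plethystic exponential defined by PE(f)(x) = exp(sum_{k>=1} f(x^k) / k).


For f(x) = x/(1 - x) we have
sum_{k>=1} f(x^k) / k = sum_{k>=1} (1/k) * x^k / (1 - x^k) = sum_{k, m >= 1} x^(k m) / k,
which after exponentiating simplifies to
PE(x/(1 - x)) = prod_{k>=1} 1 / (1 - x^k).
This is the generating function for the partition function p(n), so the coefficient of x^74 is p(74).
Computing p(74) by dynamic programming over parts 1, 2, ..., 74: p(74) = 7089500.

7089500


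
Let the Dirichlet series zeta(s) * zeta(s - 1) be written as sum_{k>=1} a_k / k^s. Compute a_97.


Convolution gives a_k = sum_{d | k} d * 1 = sum_{d | k} d = sigma(k), the sum of positive divisors of k.
For k = 97, the divisors are 1, 97, so
sigma(97) = 1 + 97 = 98.

98


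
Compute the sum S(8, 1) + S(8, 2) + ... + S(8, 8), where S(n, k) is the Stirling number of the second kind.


By definition, S(n, k) counts partitions of an n-set into exactly k nonempty blocks.
Computing row n = 8 for k = 1..8:
S(8, k): 1, 127, 966, 1701, 1050, 266, 28, 1
Sum = 4140. (This equals Bell_8 since the sum runs over all k.)

4140


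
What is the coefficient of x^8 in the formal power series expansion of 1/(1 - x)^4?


The expansion 1/(1 - x)^r = sum_{k>=0} C(k + r - 1, r - 1) x^k follows from the multiset / negative-binomial theorem (or from repeated differentiation of the geometric series).
For r = 4 and k = 8:
C(11, 3) = 39916800 / (6 * 40320) = 165.

165


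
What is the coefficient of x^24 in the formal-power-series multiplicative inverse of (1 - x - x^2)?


Let the inverse be f(x) = sum_{k>=0} a_k x^k. From f(x) * (1 - x - x^2) = 1 and matching coefficients:
 x^0: a_0 = 1.
 x^1: a_1 - a_0 = 0, so a_1 = 1.
 x^k (k >= 2): a_k - a_{k-1} - a_{k-2} = 0, i.e. a_k = a_{k-1} + a_{k-2}.
This is the Fibonacci-type recurrence shifted so that a_0 = a_1 = 1.
Iterating: a_0=1, a_1=1, a_2=2, a_3=3, a_4=5, a_5=8, a_6=13, a_7=21, a_8=34, a_9=55, ...
a_24 = 75025.

75025


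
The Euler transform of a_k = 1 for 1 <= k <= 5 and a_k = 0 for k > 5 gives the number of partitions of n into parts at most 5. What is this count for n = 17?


Partitions of 17 into parts at most 5:
Using generating function (1-x)^(-1)(1-x^2)^(-1)...(1-x^5)^(-1),
the coefficient of x^17 = 119

119


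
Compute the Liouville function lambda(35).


The Liouville function is lambda(k) = (-1)^Omega(k), where Omega(k) counts the prime factors of k with multiplicity.
Factoring: 35 = 5 * 7, so Omega(35) = 2.
lambda(35) = (-1)^2 = 1.

1


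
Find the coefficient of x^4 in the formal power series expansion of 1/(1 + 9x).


Write 1/(1 + c x) = 1/(1 - (-c) x) and apply the geometric-series identity
1/(1 - y) = sum_{k>=0} y^k to get 1/(1 + c x) = sum_{k>=0} (-c)^k x^k.
So the coefficient of x^k is (-c)^k = (-1)^k * c^k.
Here c = 9 and k = 4:
(-9)^4 = 1 * 6561 = 6561

6561


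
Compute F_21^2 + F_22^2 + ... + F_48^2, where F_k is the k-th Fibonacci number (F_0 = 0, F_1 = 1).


There is a standard identity sum_{k=0}^{N} F_k^2 = F_N * F_{N+1} (proved inductively from the telescoping relation F_k^2 = F_k F_{k+1} - F_{k-1} F_k). Then
sum_{k=21}^{48} F_k^2 = F_48 F_49 - F_20 F_21.
Computing: F_48 = 4807526976, F_49 = 7778742049, F_20 = 6765, F_21 = 10946.
Sum = 4807526976 * 7778742049 - 6765 * 10946 = 37396512239838964134.

37396512239838964134


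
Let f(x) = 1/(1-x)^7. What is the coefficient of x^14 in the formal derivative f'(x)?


Differentiate: d/dx [ 1/(1-x)^r ] = r / (1-x)^(r+1).
Here r = 7, so f'(x) = 7 / (1-x)^8.
The expansion of 1/(1-x)^(r+1) has coefficient of x^n equal to C(n+r, r).
So the coefficient of x^14 in f'(x) is
7 * C(21, 7) = 7 * 116280 = 813960

813960


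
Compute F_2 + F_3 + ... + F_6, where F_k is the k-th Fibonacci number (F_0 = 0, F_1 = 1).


Use the identity sum_{k=0}^{N} F_k = F_{N+2} - 1 (which follows from F_{k+2} - F_{k+1} = F_k). Then
sum_{k=2}^{6} F_k = (F_{8} - 1) - (F_{3} - 1) = F_{8} - F_{3}.
Computing: F_{8} = 21, F_{3} = 2, so
Sum = 21 - 2 = 19.

19


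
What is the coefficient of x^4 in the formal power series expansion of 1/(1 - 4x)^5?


The general identity 1/(1 - c x)^r = sum_{k>=0} c^k C(k + r - 1, r - 1) x^k follows by substituting y = c x into 1/(1 - y)^r = sum_{k>=0} C(k + r - 1, r - 1) y^k.
For c = 4, r = 5, k = 4:
4^4 * C(8, 4) = 256 * 70 = 17920.

17920


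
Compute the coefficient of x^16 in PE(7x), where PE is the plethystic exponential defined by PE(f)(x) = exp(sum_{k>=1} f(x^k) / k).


With f(x) = 7x, the exponent is sum_{k>=1} 7 x^k / k = 7 * (-ln(1 - x)). Exponentiating:
PE(7x) = exp(-7 ln(1 - x)) = 1/(1 - x)^7.
By the negative binomial expansion, [x^n] 1/(1 - x)^7 = C(n + 6, 6).
For n = 16: C(22, 6) = 74613.

74613


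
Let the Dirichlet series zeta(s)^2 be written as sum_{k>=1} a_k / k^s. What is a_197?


The Dirichlet convolution of the constant function 1 with itself gives (1 * 1)(k) = sum_{d | k} 1 = d(k), the number of positive divisors of k.
Since zeta(s) = sum_{k>=1} 1/k^s, we have zeta(s)^2 = sum_{k>=1} d(k)/k^s, so a_k = d(k).
For k = 197: the divisors are 1, 197.
Count = 2.

2


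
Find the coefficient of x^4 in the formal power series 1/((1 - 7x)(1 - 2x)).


By partial fractions or Cauchy convolution:
The coefficient equals sum_{k=0}^{4} 7^k * 2^(4-k).
= 3355

3355


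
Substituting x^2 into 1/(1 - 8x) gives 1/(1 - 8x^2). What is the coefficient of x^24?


The coefficient of x^(2m) in 1/(1 - 8x^2) is 8^m.
With n = 24 = 2*12, the coefficient is 8^12 = 68719476736.

68719476736


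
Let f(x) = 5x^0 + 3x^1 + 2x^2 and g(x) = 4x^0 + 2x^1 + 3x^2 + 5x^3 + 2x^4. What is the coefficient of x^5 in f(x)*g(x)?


Cauchy product at x^5:
3*2 + 2*5
= 16

16


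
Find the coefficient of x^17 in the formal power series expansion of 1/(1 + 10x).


Write 1/(1 + c x) = 1/(1 - (-c) x) and apply the geometric-series identity
1/(1 - y) = sum_{k>=0} y^k to get 1/(1 + c x) = sum_{k>=0} (-c)^k x^k.
So the coefficient of x^k is (-c)^k = (-1)^k * c^k.
Here c = 10 and k = 17:
(-10)^17 = -1 * 100000000000000000 = -100000000000000000

-100000000000000000


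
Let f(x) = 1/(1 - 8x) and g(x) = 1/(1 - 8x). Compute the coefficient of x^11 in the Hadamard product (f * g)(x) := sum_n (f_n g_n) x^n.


f has coefficients f_k = 8^k and g has coefficients g_k = 8^k, so the Hadamard product has coefficient (f*g)_k = 8^k * 8^k = 64^k.
For k = 11: 64^11 = 73786976294838206464.

73786976294838206464


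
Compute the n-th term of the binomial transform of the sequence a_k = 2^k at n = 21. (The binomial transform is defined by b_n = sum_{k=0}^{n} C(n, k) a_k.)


With a_k = 2^k, b_n = sum_{k=0}^{n} C(n, k) 2^k = (1 + 2)^n by the binomial theorem.
For n = 21: (1 + 2)^21 = 3^21 = 10460353203.

10460353203


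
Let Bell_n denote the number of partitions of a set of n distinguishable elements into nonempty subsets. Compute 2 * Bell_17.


Bell_17 can be computed from the Bell triangle or from Dobinski's identity Bell_n = (1/e) * sum_{k>=0} k^n / k!.
Computing Bell_17 = 82864869804.
Then 2 * 82864869804 = 165729739608.

165729739608


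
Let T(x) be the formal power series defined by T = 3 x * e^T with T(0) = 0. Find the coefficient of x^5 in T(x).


Apply the Lagrange inversion formula: if T = 3 x * phi(T) with phi(t) = e^t, then
[x^n] T = 3^n * (1/n) [t^(n-1)] phi(t)^n = 3^n * (1/n) [t^(n-1)] e^(n t) = 3^n * (1/n) * n^(n-1) / (n-1)! = 3^n * n^(n-1) / n!.
When c = 1 this is the Cayley count of rooted labeled trees on n vertices, divided by n!.
For n = 5: 3^5 * 5^4 / 5! = 243 * 625/120 = 10125/8.

10125/8


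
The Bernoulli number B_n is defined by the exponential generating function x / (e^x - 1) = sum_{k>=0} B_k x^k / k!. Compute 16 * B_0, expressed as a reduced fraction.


Bernoulli numbers can also be computed recursively via B_0 = 1 and sum_{j=0}^{m} C(m+1, j) B_j = 0 for m >= 1. Odd-index Bernoulli numbers vanish for k >= 3.
Computing B_0 = 1, so 16 * B_0 = 16 * 1 = 16.

16


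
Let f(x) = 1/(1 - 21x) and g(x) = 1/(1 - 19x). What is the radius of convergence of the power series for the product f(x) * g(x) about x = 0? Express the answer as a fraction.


The radius of 1/(1 - 21x) is 1/21 (nearest singularity at x = 1/21), and the radius of 1/(1 - 19x) is 1/19.
The product f(x)*g(x) = 1/((1 - 21x)(1 - 19x)) has singularities at both 1/21 and 1/19, so its radius of convergence is the distance to the nearest one:
min(1/21, 1/19) = 1/21.

1/21


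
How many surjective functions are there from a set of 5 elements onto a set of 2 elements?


By inclusion-exclusion on which target elements are missed, the number of surjections from an n-set onto a k-set is
surj(n, k) = sum_{j=0}^{k} (-1)^j C(k, j) (k - j)^n.
Equivalently surj(n, k) = k! * S(n, k), where S(n, k) is the Stirling number of the second kind.
For n = 5, k = 2:
S(5, 2) = 15, so
surj = 2! * 15 = 2 * 15 = 30.

30


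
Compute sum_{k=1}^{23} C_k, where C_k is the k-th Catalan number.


C_1 through C_23: 1, 2, 5, 14, 42, 132, 429, 1430, 4862, 16796, 58786, 208012, 742900, 2674440, 9694845, 35357670, 129644790, 477638700, 1767263190, 6564120420, 24466267020, 91482563640, 343059613650
Sum = 1 + 2 + 5 + 14 + 42 + 132 + 429 + 1430 + 4862 + 16796 + 58786 + 208012 + 742900 + 2674440 + 9694845 + 35357670 + 129644790 + 477638700 + 1767263190 + 6564120420 + 24466267020 + 91482563640 + 343059613650
= 467995871776

467995871776


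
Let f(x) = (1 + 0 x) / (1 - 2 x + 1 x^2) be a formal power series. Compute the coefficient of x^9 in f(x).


Write f(x) = sum_{k>=0} a_k x^k. Multiplying both sides by 1 - 2 x + 1 x^2 gives
(1 - 2 x + 1 x^2) sum_{k>=0} a_k x^k = 1 + 0 x.
Matching coefficients:
 x^0: a_0 = 1
 x^1: a_1 - 2 a_0 = 0  =>  a_1 = 2*1 + 0 = 2
 x^k (k >= 2): a_k = 2 a_{k-1} - 1 a_{k-2}.
Iterating: a_2 = 3, a_3 = 4, a_4 = 5, a_5 = 6, a_6 = 7, a_7 = 8, a_8 = 9, a_9 = 10.
So the coefficient of x^9 is 10.

10


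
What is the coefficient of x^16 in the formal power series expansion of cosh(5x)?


The Maclaurin series is cosh(t) = sum_{m>=0} t^(2m) / (2m)!, so substituting t = 5x, only even powers of x are nonzero, with coefficient of x^(2m) equal to 5^(2m) / (2m)!.
For x^16 the coefficient is 5^16/16! = 152587890625/20922789888000 = 1220703125/167382319104.

1220703125/167382319104


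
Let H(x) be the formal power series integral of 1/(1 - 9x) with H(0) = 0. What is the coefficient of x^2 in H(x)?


1/(1 - 9x) = sum_{k>=0} 9^k x^k. Integrating termwise with H(0) = 0:
H(x) = sum_{k>=0} 9^k x^(k+1) / (k+1) = sum_{m>=1} 9^(m-1) x^m / m.
For m = 2: 9^1/2 = 9/2 = 9/2.

9/2


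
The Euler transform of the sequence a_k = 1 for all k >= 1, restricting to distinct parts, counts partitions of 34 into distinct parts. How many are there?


Partitions of 34 into distinct parts can be computed via generating function.
Product (1+x)(1+x^2)(1+x^3)...
The coefficient of x^34 = 512

512


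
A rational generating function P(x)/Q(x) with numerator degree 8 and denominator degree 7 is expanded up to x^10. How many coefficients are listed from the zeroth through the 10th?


Expanding up to x^10 gives the coefficients for x^0, x^1, ..., x^10.
That is 10 + 1 = 11 coefficients in total.

11


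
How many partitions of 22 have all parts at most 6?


Using the generating function (1-x)^(-1)(1-x^2)^(-1)...(1-x^6)^(-1),
the coefficient of x^22 counts these restricted partitions.
Result = 391

391


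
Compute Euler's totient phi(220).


phi(n) counts integers in [1, n] coprime to n. Using the multiplicative formula phi(n) = n * prod_{p | n} (1 - 1/p):
220 = 2^2 * 5 * 11, so
phi(220) = 220 * (1 - 1/2) * (1 - 1/5) * (1 - 1/11) = 80.

80


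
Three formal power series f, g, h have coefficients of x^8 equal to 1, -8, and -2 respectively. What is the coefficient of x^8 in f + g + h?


Series addition is componentwise:
1 + -8 + -2
= -9

-9


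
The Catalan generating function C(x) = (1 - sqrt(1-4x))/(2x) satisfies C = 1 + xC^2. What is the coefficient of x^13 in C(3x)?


Substituting x -> 3x scales the n-th coefficient by 3^n, so [x^13] C(3x) = 3^13 * C_13.
C_13 = C(2*13, 13)/(14) = 10400600/14 = 742900.
So 3^13 * 742900 = 1594323 * 742900 = 1184422556700.

1184422556700


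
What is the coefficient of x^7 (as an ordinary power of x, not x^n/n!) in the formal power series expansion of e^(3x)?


The exponential series is e^y = sum_{k>=0} y^k / k!. Substituting y = 3x gives
e^(3x) = sum_{k>=0} 3^k x^k / k!.
So the coefficient of x^n is a^n/n! with a = 3, n = 7:
3^7 / 7! = 2187/5040 = 243/560

243/560


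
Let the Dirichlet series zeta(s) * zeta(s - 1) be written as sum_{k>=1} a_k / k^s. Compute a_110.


Convolution gives a_k = sum_{d | k} d * 1 = sum_{d | k} d = sigma(k), the sum of positive divisors of k.
For k = 110, the divisors are 1, 2, 5, 10, 11, 22, 55, 110, so
sigma(110) = 1 + 2 + 5 + 10 + 11 + 22 + 55 + 110 = 216.

216


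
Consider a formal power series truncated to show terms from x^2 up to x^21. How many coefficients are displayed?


From x^2 to x^21 inclusive, the count is 21 - 2 + 1 = 20.

20


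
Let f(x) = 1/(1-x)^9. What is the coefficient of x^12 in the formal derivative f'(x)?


Differentiate: d/dx [ 1/(1-x)^r ] = r / (1-x)^(r+1).
Here r = 9, so f'(x) = 9 / (1-x)^10.
The expansion of 1/(1-x)^(r+1) has coefficient of x^n equal to C(n+r, r).
So the coefficient of x^12 in f'(x) is
9 * C(21, 9) = 9 * 293930 = 2645370

2645370


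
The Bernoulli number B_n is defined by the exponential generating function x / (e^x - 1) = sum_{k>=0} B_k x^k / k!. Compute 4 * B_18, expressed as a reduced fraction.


Bernoulli numbers can also be computed recursively via B_0 = 1 and sum_{j=0}^{m} C(m+1, j) B_j = 0 for m >= 1. Odd-index Bernoulli numbers vanish for k >= 3.
Computing B_18 = 43867/798, so 4 * B_18 = 4 * 43867/798 = 87734/399.

87734/399


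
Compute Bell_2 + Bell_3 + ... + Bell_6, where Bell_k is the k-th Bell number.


Recall Bell_k counts set partitions of a k-set (with Bell_0 = 1 by convention).
Bell_2 through Bell_6: 2, 5, 15, 52, 203
Sum = 2 + 5 + 15 + 52 + 203 = 277.

277


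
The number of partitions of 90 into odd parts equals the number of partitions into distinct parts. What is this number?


Computing partitions of 90 into odd parts (1, 3, 5, ...):
Using the generating function prod_{k>=0} 1/(1-x^(2k+1)),
the count is 189586

189586


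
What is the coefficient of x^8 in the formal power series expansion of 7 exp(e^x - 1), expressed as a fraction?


exp(e^x - 1) is the exponential generating function for the Bell numbers Bell_k: exp(e^x - 1) = sum_{k>=0} Bell_k x^k / k!.
So the coefficient of x^8 in 7 exp(e^x - 1) is 7 Bell_8 / 8!.
Computing: Bell_8 = 4140 and 8! = 40320, giving
7 * 4140/40320 = 23/32.

23/32


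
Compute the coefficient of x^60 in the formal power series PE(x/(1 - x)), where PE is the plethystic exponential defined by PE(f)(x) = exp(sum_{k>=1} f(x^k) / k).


For f(x) = x/(1 - x) we have
sum_{k>=1} f(x^k) / k = sum_{k>=1} (1/k) * x^k / (1 - x^k) = sum_{k, m >= 1} x^(k m) / k,
which after exponentiating simplifies to
PE(x/(1 - x)) = prod_{k>=1} 1 / (1 - x^k).
This is the generating function for the partition function p(n), so the coefficient of x^60 is p(60).
Computing p(60) by dynamic programming over parts 1, 2, ..., 60: p(60) = 966467.

966467


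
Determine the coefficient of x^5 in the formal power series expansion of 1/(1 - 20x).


The geometric series identity gives 1/(1 - c x) = sum_{k>=0} c^k x^k, so the coefficient of x^k is c^k.
Here c = 20 and k = 5.
Computing: 20^5 = 3200000

3200000


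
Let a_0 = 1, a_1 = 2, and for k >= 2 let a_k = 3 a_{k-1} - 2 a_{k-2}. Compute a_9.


Iterating the recurrence forward:
a_0 = 1
a_1 = 2
a_2 = 3*2 - 2*1 = 4
a_3 = 3*4 - 2*2 = 8
a_4 = 3*8 - 2*4 = 16
a_5 = 3*16 - 2*8 = 32
a_6 = 3*32 - 2*16 = 64
a_7 = 3*64 - 2*32 = 128
a_8 = 3*128 - 2*64 = 256
a_9 = 3*256 - 2*128 = 512
So a_9 = 512.

512


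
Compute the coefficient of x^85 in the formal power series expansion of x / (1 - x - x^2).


Let f(x) = sum_{k>=0} a_k x^k. Multiplying f(x) * (1 - x - x^2) = x and matching coefficients gives a_0 = 0, a_1 = 1, and a_k = a_{k-1} + a_{k-2} for k >= 2. These are the Fibonacci numbers F_k.
Iterating from F_0 = 0, F_1 = 1:
F_0=0, F_1=1, F_2=1, F_3=2, F_4=3, F_5=5, F_6=8, F_7=13, F_8=21, F_9=34, ...
F_85 = 259695496911122585.

259695496911122585


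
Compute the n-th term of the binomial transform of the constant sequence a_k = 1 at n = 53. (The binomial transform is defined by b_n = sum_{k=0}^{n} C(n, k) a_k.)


With a_k = 1 for all k, b_n = sum_{k=0}^{n} C(n, k) = 2^n by the binomial theorem.
For n = 53: 2^53 = 9007199254740992.

9007199254740992


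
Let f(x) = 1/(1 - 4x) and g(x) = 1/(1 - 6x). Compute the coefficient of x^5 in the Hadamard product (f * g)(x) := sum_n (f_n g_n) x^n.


f has coefficients f_k = 4^k and g has coefficients g_k = 6^k, so the Hadamard product has coefficient (f*g)_k = 4^k * 6^k = 24^k.
For k = 5: 24^5 = 7962624.

7962624


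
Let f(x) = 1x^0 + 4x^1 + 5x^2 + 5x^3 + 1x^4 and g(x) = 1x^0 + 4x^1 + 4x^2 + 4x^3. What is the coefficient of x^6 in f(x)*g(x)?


Cauchy product at x^6:
5*4 + 1*4
= 24

24


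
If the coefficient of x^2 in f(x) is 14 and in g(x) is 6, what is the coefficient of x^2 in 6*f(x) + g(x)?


Scalar multiplication scales coefficients: 6 * 14 = 84.
Then add the g coefficient: 84 + 6
= 90

90


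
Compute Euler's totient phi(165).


phi(n) counts integers in [1, n] coprime to n. Using the multiplicative formula phi(n) = n * prod_{p | n} (1 - 1/p):
165 = 3 * 5 * 11, so
phi(165) = 165 * (1 - 1/3) * (1 - 1/5) * (1 - 1/11) = 80.

80


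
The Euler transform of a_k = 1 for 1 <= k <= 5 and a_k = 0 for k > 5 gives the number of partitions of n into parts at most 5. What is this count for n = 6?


Partitions of 6 into parts at most 5:
Using generating function (1-x)^(-1)(1-x^2)^(-1)...(1-x^5)^(-1),
the coefficient of x^6 = 10

10


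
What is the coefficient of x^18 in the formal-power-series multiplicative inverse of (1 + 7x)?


The inverse is 1/(1 + 7x). Apply the geometric identity 1/(1 - y) = sum_{k>=0} y^k with y = -7x:
1/(1 + 7x) = sum_{k>=0} (-7)^k x^k.
So the coefficient of x^18 is (-7)^18 = 1628413597910449.

1628413597910449


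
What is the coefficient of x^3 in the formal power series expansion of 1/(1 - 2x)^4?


The general identity 1/(1 - c x)^r = sum_{k>=0} c^k C(k + r - 1, r - 1) x^k follows by substituting y = c x into 1/(1 - y)^r = sum_{k>=0} C(k + r - 1, r - 1) y^k.
For c = 2, r = 4, k = 3:
2^3 * C(6, 3) = 8 * 20 = 160.

160


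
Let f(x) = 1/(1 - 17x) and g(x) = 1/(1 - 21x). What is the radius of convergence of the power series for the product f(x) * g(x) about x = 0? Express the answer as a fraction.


The radius of 1/(1 - 17x) is 1/17 (nearest singularity at x = 1/17), and the radius of 1/(1 - 21x) is 1/21.
The product f(x)*g(x) = 1/((1 - 17x)(1 - 21x)) has singularities at both 1/17 and 1/21, so its radius of convergence is the distance to the nearest one:
min(1/17, 1/21) = 1/21.

1/21


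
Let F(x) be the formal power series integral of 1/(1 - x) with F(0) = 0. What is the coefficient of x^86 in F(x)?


1/(1 - x) = sum_{k>=0} x^k. Integrating termwise and using F(0) = 0 gives
F(x) = sum_{k>=0} x^(k+1) / (k+1) = sum_{m>=1} x^m / m = -ln(1 - x).
So the coefficient of x^86 is 1/86 = 1/86.

1/86


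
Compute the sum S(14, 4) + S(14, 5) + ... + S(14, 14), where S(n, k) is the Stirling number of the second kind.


By definition, S(n, k) counts partitions of an n-set into exactly k nonempty blocks.
Computing row n = 14 for k = 4..14:
S(14, k): 10391745, 40075035, 63436373, 49329280, 20912320, 5135130, 752752, 66066, 3367, 91, 1
Sum = 190102160.

190102160


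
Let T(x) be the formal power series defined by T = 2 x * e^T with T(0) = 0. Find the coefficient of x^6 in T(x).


Apply the Lagrange inversion formula: if T = 2 x * phi(T) with phi(t) = e^t, then
[x^n] T = 2^n * (1/n) [t^(n-1)] phi(t)^n = 2^n * (1/n) [t^(n-1)] e^(n t) = 2^n * (1/n) * n^(n-1) / (n-1)! = 2^n * n^(n-1) / n!.
When c = 1 this is the Cayley count of rooted labeled trees on n vertices, divided by n!.
For n = 6: 2^6 * 6^5 / 6! = 64 * 7776/720 = 3456/5.

3456/5


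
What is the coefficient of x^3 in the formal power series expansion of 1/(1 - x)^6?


The expansion 1/(1 - x)^r = sum_{k>=0} C(k + r - 1, r - 1) x^k follows from the multiset / negative-binomial theorem (or from repeated differentiation of the geometric series).
For r = 6 and k = 3:
C(8, 5) = 40320 / (120 * 6) = 56.

56


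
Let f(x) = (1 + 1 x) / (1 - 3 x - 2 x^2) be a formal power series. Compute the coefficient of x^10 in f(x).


Write f(x) = sum_{k>=0} a_k x^k. Multiplying both sides by 1 - 3 x - 2 x^2 gives
(1 - 3 x - 2 x^2) sum_{k>=0} a_k x^k = 1 + 1 x.
Matching coefficients:
 x^0: a_0 = 1
 x^1: a_1 - 3 a_0 = 1  =>  a_1 = 3*1 + 1 = 4
 x^k (k >= 2): a_k = 3 a_{k-1} + 2 a_{k-2}.
Iterating: a_2 = 14, a_3 = 50, a_4 = 178, a_5 = 634, a_6 = 2258, a_7 = 8042, a_8 = 28642, a_9 = 102010, a_10 = 363314.
So the coefficient of x^10 is 363314.

363314
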